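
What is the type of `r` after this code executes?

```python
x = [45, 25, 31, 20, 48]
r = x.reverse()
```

list.reverse() returns None

NoneType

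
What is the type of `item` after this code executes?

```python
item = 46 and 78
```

'and' returns the last value when all truthy (78, which is int)

int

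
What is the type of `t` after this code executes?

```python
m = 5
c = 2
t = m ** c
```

int ** positive int returns int (5 ** 2 = 25)

int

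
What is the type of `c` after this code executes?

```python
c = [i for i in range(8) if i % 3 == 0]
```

A list comprehension [...] produces a list

list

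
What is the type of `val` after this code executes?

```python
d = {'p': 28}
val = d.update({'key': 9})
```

dict.update() returns None

NoneType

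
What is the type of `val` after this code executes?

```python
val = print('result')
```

print() returns None

NoneType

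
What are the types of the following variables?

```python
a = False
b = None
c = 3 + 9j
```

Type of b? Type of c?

b is NoneType; c is complex

NoneType, complex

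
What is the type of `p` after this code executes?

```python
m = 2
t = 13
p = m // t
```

int // int returns int (2 // 13 = 0)

int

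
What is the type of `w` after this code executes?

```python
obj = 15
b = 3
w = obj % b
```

int % int returns int (15 % 3 = 0)

int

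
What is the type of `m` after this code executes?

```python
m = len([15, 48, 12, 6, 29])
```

len() always returns int

int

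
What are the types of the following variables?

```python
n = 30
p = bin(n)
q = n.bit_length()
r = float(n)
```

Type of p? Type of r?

bin() returns str; float() returns float

str, float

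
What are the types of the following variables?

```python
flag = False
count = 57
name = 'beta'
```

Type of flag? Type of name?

flag is bool; name is str

bool, str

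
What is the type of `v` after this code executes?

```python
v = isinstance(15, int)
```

isinstance() returns bool

bool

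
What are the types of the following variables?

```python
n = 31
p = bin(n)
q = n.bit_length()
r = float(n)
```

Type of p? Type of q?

bin() returns str; int.bit_length() returns int

str, int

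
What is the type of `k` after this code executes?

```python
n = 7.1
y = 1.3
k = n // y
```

float // float returns float (floor division preserves float type)

float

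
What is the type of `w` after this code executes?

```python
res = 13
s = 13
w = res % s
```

int % int returns int (13 % 13 = 0)

int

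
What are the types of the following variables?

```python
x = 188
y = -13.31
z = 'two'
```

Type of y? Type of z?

y is float; z is str

float, str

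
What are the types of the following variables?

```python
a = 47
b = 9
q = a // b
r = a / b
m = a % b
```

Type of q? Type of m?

int // int returns int; int % int returns int

int, int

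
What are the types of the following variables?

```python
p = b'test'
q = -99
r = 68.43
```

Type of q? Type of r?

q is int; r is float

int, float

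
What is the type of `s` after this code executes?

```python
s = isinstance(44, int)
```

isinstance() returns bool

bool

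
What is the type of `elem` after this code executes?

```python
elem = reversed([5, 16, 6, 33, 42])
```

reversed() on a list returns a list_reverseiterator

list_reverseiterator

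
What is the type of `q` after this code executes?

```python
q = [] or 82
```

'or' returns first truthy value (82, which is int)

int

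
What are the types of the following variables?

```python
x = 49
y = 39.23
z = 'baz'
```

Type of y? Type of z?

y is float; z is str

float, str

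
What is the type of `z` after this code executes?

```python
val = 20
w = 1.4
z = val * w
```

int * float returns float (20 * 1.4 = 28.0)

float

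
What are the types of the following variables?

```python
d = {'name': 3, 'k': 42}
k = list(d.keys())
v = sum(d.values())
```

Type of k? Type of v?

list(...) returns list; sum of int values returns int

list, int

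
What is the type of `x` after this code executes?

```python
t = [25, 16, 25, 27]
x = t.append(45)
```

list.append() returns None (mutates in place)

NoneType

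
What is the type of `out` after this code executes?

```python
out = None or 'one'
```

'or' with None returns the other value ('one', str)

str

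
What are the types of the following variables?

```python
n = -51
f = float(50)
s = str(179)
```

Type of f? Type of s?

f is float; s is str

float, str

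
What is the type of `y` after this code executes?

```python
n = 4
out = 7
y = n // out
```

int // int returns int (4 // 7 = 0)

int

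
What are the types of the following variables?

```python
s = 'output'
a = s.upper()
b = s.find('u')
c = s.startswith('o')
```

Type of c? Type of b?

str.startswith() returns bool; str.find() returns int

bool, int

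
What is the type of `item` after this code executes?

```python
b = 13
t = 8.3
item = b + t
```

int + float returns float (13 + 8.3 = 21.3)

float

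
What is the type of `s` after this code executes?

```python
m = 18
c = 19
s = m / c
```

int / int always returns float in Python 3 (18 / 19 = 0.947368)

float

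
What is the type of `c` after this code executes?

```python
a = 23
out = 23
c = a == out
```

Equality comparison returns bool

bool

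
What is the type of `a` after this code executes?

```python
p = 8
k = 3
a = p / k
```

int / int always returns float in Python 3 (8 / 3 = 2.66667)

float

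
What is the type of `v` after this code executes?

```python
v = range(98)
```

range() returns a range object

range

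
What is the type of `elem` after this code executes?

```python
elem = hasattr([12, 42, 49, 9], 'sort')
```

hasattr() returns bool

bool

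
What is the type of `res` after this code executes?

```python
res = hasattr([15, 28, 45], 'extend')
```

hasattr() returns bool

bool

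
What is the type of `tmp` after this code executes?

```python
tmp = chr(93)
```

chr() returns str (single character)

str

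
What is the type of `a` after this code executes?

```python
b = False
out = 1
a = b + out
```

bool + int returns int (False is 0, so 0 + 1 = 1)

int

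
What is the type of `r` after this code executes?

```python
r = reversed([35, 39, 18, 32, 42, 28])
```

reversed() on a list returns a list_reverseiterator

list_reverseiterator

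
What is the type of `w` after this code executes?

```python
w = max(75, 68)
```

max() of ints returns int

int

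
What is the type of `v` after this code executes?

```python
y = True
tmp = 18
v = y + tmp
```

bool + int returns int (True is 1, so 1 + 18 = 19)

int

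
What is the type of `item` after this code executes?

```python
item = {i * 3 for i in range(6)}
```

A set comprehension {expr for x in iterable} produces a set

set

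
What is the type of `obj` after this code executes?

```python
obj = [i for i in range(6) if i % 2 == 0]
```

A list comprehension [...] produces a list

list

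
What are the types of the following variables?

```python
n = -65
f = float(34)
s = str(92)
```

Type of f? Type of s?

f is float; s is str

float, str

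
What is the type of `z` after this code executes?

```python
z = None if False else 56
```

Ternary: condition is False, else branch (56) taken → int

int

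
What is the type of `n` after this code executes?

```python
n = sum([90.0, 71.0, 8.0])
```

sum() of floats returns float

float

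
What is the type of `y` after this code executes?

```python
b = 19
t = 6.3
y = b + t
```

int + float returns float (19 + 6.3 = 25.3)

float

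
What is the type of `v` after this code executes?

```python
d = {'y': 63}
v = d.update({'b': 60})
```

dict.update() returns None

NoneType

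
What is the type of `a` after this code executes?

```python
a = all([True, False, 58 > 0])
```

all() returns bool

bool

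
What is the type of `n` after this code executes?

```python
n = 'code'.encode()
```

str.encode() returns bytes

bytes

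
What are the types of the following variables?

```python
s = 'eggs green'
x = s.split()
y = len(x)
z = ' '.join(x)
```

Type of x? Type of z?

str.split() returns list; str.join() returns str

list, str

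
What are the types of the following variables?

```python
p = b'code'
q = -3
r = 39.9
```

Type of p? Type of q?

p is bytes; q is int

bytes, int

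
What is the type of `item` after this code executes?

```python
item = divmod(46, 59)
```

divmod() returns a tuple (quotient, remainder)

tuple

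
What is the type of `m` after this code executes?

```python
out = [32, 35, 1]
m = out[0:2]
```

Slicing a list always returns a list

list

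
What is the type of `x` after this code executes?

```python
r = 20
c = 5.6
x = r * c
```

int * float returns float (20 * 5.6 = 112.0)

float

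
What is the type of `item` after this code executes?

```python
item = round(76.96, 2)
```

round() with ndigits arg returns float

float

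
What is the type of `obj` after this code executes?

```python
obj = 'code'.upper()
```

str.upper() returns str

str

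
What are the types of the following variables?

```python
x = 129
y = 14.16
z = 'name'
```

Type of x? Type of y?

x is int; y is float

int, float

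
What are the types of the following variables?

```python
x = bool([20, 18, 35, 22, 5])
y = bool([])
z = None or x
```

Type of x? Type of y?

bool() returns bool; bool() returns bool

bool, bool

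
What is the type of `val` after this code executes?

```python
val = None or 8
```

'or' with None returns the other value (8, int)

int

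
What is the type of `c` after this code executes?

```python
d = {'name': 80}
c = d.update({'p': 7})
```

dict.update() returns None

NoneType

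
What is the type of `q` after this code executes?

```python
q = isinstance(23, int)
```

isinstance() returns bool

bool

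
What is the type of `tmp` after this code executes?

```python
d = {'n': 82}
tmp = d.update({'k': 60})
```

dict.update() returns None

NoneType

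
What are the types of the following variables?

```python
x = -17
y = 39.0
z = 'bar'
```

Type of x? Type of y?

x is int; y is float

int, float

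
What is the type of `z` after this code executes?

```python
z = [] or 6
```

'or' returns first truthy value (6, which is int)

int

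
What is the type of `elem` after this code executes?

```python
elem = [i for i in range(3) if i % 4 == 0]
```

A list comprehension [...] produces a list

list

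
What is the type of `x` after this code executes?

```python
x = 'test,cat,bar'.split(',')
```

str.split() returns list

list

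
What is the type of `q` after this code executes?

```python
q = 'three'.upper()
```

str.upper() returns str

str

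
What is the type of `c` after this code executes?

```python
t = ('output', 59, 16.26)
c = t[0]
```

Index 0 of tuple is 'output' which is str

str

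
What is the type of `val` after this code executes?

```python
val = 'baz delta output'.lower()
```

str.lower() returns str

str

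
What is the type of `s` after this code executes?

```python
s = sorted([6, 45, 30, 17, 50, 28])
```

sorted() always returns list

list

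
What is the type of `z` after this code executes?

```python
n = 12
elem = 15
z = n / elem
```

int / int always returns float in Python 3 (12 / 15 = 0.8)

float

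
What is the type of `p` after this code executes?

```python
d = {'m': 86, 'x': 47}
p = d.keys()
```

.keys() returns a dict_keys view object

dict_keys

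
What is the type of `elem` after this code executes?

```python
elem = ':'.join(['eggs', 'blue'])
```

str.join() returns str

str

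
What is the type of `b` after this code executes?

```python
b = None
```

None has type NoneType

NoneType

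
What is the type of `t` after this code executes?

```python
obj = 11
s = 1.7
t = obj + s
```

int + float returns float (11 + 1.7 = 12.7)

float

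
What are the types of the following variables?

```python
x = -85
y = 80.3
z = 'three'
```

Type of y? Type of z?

y is float; z is str

float, str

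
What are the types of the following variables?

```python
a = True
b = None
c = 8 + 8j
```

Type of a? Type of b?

a is bool; b is NoneType

bool, NoneType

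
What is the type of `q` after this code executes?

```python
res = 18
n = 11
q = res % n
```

int % int returns int (18 % 11 = 7)

int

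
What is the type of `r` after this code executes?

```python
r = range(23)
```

range() returns a range object

range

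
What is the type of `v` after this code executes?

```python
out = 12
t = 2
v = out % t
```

int % int returns int (12 % 2 = 0)

int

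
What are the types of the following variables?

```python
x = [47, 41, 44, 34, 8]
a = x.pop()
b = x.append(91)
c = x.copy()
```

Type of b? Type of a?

list.append() returns None; list.pop() returns the element (int)

NoneType, int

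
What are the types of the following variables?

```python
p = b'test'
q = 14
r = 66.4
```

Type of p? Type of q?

p is bytes; q is int

bytes, int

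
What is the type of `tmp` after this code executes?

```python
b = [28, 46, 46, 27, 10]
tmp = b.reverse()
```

list.reverse() returns None

NoneType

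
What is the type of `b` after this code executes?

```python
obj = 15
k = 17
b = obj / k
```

int / int always returns float in Python 3 (15 / 17 = 0.882353)

float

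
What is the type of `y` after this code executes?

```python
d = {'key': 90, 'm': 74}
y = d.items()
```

dict.items() returns a dict_items view

dict_items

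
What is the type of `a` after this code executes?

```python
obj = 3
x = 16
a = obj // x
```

int // int returns int (3 // 16 = 0)

int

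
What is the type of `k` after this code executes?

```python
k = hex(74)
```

hex() returns str representation

str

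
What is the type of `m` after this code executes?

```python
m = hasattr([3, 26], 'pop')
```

hasattr() returns bool

bool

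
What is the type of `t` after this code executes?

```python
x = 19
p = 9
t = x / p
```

int / int always returns float in Python 3 (19 / 9 = 2.11111)

float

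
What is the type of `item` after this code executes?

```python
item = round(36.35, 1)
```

round() with ndigits arg returns float

float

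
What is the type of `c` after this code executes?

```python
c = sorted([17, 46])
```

sorted() always returns list

list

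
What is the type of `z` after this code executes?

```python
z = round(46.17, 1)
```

round() with ndigits arg returns float

float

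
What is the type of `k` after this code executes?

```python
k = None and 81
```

'and' returns first falsy value (None)

NoneType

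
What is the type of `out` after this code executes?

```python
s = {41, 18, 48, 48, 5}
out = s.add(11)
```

set.add() returns None (mutates in place)

NoneType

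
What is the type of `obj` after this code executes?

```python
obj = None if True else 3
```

Ternary: condition is True, if branch (None) taken → NoneType

NoneType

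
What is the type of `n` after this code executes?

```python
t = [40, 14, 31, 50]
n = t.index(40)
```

list.index() returns int

int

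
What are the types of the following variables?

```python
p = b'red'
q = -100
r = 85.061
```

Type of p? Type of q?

p is bytes; q is int

bytes, int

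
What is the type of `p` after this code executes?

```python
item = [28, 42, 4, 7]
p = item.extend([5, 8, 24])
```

list.extend() returns None

NoneType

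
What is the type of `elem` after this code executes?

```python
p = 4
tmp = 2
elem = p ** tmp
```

int ** positive int returns int (4 ** 2 = 16)

int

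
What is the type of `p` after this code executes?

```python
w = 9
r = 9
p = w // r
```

int // int returns int (9 // 9 = 1)

int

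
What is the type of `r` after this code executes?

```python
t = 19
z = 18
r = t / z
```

int / int always returns float in Python 3 (19 / 18 = 1.05556)

float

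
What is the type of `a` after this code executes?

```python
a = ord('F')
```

ord() returns int (Unicode code point)

int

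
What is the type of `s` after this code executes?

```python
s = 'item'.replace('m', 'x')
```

str.replace() returns str

str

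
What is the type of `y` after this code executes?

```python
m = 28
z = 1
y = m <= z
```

Comparison operators return bool

bool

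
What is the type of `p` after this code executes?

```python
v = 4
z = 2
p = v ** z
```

int ** positive int returns int (4 ** 2 = 16)

int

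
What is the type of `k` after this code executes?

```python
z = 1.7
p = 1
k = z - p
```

float - int returns float (1.7 - 1 = 0.7)

float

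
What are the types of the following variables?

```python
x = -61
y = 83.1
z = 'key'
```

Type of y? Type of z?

y is float; z is str

float, str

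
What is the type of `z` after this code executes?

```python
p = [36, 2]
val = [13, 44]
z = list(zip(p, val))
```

list(zip(...)) returns a list of tuples

list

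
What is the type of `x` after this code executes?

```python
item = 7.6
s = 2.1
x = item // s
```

float // float returns float (floor division preserves float type)

float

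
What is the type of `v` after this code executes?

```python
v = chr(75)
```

chr() returns str (single character)

str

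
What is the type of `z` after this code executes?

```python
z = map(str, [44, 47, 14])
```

map() returns a map iterator object

map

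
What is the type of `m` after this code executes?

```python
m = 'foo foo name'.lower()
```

str.lower() returns str

str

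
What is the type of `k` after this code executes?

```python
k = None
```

None has type NoneType

NoneType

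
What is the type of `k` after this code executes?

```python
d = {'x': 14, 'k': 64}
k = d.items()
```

dict.items() returns a dict_items view

dict_items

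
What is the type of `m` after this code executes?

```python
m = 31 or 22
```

'or' returns the first truthy value (31, which is int)

int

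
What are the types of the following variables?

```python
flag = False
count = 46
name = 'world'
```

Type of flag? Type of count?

flag is bool; count is int

bool, int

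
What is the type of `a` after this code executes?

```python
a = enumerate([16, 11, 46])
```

enumerate() returns an enumerate iterator object

enumerate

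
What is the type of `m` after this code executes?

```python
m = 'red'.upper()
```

str.upper() returns str

str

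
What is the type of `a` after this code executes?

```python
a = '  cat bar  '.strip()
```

str.strip() returns str

str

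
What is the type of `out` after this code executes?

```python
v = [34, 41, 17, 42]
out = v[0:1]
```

Slicing a list always returns a list

list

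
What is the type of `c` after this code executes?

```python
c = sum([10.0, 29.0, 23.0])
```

sum() of floats returns float

float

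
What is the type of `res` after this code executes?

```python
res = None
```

None has type NoneType

NoneType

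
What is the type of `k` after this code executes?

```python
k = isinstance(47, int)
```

isinstance() returns bool

bool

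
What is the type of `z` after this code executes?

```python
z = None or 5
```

'or' with None returns the other value (5, int)

int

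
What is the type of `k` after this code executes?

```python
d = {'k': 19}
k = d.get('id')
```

dict.get() returns None when key 'id' is not found and no default given

NoneType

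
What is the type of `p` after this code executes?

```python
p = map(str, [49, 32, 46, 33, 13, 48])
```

map() returns a map iterator object

map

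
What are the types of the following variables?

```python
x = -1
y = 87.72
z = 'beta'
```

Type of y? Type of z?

y is float; z is str

float, str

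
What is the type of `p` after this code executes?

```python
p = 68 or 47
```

'or' returns the first truthy value (68, which is int)

int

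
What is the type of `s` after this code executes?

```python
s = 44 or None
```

'or' returns first truthy value (44, int)

int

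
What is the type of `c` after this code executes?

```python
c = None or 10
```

'or' with None returns the other value (10, int)

int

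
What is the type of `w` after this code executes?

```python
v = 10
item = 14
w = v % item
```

int % int returns int (10 % 14 = 10)

int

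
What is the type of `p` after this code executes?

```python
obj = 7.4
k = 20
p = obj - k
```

float - int returns float (7.4 - 20 = -12.6)

float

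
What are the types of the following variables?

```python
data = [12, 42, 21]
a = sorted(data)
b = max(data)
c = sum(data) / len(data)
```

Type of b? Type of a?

max of ints returns int; sorted() returns list

int, list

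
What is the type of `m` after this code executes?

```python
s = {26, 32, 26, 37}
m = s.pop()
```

Popping from a set of ints returns int

int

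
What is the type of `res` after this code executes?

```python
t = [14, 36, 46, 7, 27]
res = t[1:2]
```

Slicing a list always returns a list

list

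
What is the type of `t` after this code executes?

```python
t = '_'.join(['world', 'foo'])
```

str.join() returns str

str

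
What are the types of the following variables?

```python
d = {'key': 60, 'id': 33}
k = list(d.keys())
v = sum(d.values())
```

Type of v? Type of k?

sum of int values returns int; list(...) returns list

int, list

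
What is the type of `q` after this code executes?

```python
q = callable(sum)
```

callable() returns bool

bool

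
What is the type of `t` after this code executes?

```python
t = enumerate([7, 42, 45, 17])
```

enumerate() returns an enumerate iterator object

enumerate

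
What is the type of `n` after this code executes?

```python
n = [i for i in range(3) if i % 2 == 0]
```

A list comprehension [...] produces a list

list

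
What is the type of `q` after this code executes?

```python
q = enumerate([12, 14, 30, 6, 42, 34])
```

enumerate() returns an enumerate iterator object

enumerate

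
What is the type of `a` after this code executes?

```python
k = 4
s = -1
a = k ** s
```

int ** negative int returns float

float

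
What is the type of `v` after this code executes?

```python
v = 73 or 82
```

'or' returns the first truthy value (73, which is int)

int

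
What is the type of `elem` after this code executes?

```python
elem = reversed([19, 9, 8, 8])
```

reversed() on a list returns a list_reverseiterator

list_reverseiterator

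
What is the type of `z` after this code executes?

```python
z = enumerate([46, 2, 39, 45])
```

enumerate() returns an enumerate iterator object

enumerate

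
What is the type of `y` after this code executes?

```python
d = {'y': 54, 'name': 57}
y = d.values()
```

.values() returns a dict_values view object

dict_values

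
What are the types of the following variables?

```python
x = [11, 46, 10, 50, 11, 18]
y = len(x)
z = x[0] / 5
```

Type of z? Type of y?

int / int returns float; len() returns int

float, int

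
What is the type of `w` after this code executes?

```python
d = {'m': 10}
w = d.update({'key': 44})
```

dict.update() returns None

NoneType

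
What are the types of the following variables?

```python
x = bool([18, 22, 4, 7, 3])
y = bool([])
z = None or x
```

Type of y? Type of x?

bool() returns bool; bool() returns bool

bool, bool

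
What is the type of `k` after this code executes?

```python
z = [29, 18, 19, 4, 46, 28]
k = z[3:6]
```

Slicing a list always returns a list

list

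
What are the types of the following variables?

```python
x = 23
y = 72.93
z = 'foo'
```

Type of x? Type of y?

x is int; y is float

int, float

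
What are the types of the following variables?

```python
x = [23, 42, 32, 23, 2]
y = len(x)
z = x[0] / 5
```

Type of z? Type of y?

int / int returns float; len() returns int

float, int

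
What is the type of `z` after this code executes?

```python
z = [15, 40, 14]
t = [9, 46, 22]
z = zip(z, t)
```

zip() returns a zip iterator object

zip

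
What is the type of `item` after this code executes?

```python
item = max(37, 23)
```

max() of ints returns int

int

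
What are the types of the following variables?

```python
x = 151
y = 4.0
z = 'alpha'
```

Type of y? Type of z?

y is float; z is str

float, str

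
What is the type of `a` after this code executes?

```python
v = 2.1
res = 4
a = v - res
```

float - int returns float (2.1 - 4 = -1.9)

float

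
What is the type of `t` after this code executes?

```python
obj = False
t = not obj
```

'not' always returns bool

bool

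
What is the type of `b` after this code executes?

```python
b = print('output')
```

print() returns None

NoneType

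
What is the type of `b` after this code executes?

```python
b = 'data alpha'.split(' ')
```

str.split() returns list

list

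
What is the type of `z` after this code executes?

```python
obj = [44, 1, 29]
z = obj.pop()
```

list.pop() returns the popped element (int here)

int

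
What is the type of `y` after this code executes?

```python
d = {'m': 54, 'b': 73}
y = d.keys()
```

.keys() returns a dict_keys view object

dict_keys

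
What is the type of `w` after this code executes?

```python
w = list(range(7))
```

list(range(...)) returns list

list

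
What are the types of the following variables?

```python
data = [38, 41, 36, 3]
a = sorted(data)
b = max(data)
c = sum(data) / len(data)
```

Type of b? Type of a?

max of ints returns int; sorted() returns list

int, list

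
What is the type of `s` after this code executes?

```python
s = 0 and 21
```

'and' returns the first falsy value (0, which is int)

int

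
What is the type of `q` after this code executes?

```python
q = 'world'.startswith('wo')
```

str.startswith() returns bool

bool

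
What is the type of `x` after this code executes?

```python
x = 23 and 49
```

'and' returns the last value when all truthy (49, which is int)

int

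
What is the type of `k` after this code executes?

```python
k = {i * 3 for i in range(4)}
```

A set comprehension {expr for x in iterable} produces a set

set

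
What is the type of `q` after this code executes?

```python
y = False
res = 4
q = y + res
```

bool + int returns int (False is 0, so 0 + 4 = 4)

int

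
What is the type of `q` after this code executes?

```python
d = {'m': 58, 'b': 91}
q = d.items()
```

dict.items() returns a dict_items view

dict_items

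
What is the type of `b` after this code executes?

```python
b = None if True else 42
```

Ternary: condition is True, if branch (None) taken → NoneType

NoneType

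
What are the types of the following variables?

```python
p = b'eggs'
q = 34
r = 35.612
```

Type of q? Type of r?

q is int; r is float

int, float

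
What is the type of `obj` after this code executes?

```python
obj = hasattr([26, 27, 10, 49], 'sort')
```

hasattr() returns bool

bool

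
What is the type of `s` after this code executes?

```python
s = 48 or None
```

'or' returns first truthy value (48, int)

int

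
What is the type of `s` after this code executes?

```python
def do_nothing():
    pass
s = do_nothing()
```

A function with no return statement returns None

NoneType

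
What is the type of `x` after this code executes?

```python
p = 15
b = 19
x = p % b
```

int % int returns int (15 % 19 = 15)

int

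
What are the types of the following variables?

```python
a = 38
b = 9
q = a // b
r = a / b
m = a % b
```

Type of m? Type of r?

int % int returns int; int / int returns float

int, float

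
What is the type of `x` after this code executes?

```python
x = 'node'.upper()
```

str.upper() returns str

str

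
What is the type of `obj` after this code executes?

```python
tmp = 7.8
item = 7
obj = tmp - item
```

float - int returns float (7.8 - 7 = 0.8)

float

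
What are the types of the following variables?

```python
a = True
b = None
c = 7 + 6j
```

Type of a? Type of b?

a is bool; b is NoneType

bool, NoneType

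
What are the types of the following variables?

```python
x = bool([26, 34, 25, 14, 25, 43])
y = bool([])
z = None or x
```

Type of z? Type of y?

None or <bool> returns the bool; bool() returns bool

bool, bool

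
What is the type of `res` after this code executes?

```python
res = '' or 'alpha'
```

'or' returns first truthy value ('alpha', which is str)

str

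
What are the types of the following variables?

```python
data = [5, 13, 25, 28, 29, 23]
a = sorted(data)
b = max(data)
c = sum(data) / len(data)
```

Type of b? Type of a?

max of ints returns int; sorted() returns list

int, list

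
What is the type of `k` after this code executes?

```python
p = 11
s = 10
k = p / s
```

int / int always returns float in Python 3 (11 / 10 = 1.1)

float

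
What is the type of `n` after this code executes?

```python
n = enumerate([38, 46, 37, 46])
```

enumerate() returns an enumerate iterator object

enumerate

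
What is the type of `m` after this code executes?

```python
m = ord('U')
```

ord() returns int (Unicode code point)

int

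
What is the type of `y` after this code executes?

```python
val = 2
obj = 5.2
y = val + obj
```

int + float returns float (2 + 5.2 = 7.2)

float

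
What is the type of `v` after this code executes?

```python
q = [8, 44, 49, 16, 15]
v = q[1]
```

Indexing a list of ints returns int (q[1] = 44)

int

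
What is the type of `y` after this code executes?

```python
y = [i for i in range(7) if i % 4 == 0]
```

A list comprehension [...] produces a list

list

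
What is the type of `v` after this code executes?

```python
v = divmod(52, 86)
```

divmod() returns a tuple (quotient, remainder)

tuple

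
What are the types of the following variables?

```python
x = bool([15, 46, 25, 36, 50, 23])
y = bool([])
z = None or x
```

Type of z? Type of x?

None or <bool> returns the bool; bool() returns bool

bool, bool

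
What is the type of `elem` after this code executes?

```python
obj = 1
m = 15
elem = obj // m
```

int // int returns int (1 // 15 = 0)

int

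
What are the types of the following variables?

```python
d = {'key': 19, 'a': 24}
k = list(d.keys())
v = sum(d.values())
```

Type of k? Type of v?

list(...) returns list; sum of int values returns int

list, int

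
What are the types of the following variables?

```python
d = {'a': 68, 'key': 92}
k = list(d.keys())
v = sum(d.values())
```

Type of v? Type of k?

sum of int values returns int; list(...) returns list

int, list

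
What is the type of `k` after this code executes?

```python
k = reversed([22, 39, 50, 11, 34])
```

reversed() on a list returns a list_reverseiterator

list_reverseiterator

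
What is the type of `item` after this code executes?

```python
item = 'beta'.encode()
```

str.encode() returns bytes

bytes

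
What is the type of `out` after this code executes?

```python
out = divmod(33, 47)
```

divmod() returns a tuple (quotient, remainder)

tuple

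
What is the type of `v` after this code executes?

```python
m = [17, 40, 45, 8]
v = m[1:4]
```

Slicing a list always returns a list

list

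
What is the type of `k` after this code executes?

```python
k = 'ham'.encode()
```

str.encode() returns bytes

bytes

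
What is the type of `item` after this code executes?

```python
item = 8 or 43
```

'or' returns the first truthy value (8, which is int)

int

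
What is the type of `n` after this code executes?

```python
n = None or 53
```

'or' with None returns the other value (53, int)

int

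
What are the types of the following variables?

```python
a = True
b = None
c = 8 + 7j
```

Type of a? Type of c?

a is bool; c is complex

bool, complex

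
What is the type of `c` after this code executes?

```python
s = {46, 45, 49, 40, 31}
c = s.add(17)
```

set.add() returns None (mutates in place)

NoneType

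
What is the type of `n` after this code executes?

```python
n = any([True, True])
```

any() returns bool

bool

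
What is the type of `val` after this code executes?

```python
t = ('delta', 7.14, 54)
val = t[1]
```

Index 1 of tuple is 7.14 which is float

float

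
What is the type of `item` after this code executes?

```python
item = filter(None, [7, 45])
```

filter() returns a filter iterator object

filter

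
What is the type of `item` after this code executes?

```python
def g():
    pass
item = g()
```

A function with no return statement returns None

NoneType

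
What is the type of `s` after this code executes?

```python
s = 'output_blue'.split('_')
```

str.split() returns list

list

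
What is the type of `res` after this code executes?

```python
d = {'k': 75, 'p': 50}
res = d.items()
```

dict.items() returns a dict_items view

dict_items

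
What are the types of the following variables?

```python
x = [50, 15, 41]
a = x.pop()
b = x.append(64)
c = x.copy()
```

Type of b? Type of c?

list.append() returns None; list.copy() returns list

NoneType, list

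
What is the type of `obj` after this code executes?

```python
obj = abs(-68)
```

abs() of int returns int

int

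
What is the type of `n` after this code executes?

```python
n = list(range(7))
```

list(range(...)) returns list

list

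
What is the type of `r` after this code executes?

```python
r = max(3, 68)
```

max() of ints returns int

int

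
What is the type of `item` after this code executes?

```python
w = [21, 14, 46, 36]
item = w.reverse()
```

list.reverse() returns None

NoneType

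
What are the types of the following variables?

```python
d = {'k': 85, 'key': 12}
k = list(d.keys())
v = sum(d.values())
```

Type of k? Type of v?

list(...) returns list; sum of int values returns int

list, int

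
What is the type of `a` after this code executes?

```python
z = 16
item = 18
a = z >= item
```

Comparison operators return bool

bool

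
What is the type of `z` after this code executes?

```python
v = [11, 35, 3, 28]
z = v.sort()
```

list.sort() returns None (sorts in place)

NoneType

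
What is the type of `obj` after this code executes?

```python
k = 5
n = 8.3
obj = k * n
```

int * float returns float (5 * 8.3 = 41.5)

float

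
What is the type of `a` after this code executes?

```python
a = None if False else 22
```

Ternary: condition is False, else branch (22) taken → int

int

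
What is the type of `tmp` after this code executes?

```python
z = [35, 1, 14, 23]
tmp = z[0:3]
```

Slicing a list always returns a list

list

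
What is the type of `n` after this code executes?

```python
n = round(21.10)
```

round() with no ndigits arg returns int

int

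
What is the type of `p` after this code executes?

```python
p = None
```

None has type NoneType

NoneType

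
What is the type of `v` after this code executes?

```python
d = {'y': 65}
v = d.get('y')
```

dict.get() returns the value (int) when key is found

int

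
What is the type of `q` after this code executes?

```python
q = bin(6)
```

bin() returns str representation

str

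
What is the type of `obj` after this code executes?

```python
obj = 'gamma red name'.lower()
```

str.lower() returns str

str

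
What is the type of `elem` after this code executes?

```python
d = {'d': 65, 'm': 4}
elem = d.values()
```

.values() returns a dict_values view object

dict_values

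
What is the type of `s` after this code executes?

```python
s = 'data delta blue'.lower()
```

str.lower() returns str

str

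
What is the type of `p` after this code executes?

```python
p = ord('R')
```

ord() returns int (Unicode code point)

int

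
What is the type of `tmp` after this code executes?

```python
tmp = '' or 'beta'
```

'or' returns first truthy value ('beta', which is str)

str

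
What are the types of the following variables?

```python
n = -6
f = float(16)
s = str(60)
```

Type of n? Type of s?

n is int; s is str

int, str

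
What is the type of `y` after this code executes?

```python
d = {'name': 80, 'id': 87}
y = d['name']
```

Accessing dict[str, int] with key 'name' returns int value 80

int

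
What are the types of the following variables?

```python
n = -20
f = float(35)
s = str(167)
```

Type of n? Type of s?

n is int; s is str

int, str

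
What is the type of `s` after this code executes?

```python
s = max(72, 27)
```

max() of ints returns int

int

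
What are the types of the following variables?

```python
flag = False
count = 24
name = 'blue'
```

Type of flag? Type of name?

flag is bool; name is str

bool, str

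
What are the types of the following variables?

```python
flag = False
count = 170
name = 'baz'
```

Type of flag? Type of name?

flag is bool; name is str

bool, str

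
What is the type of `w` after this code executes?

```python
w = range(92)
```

range() returns a range object

range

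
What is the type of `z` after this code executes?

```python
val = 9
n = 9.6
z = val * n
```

int * float returns float (9 * 9.6 = 86.4)

float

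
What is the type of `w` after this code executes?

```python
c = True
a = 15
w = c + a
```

bool + int returns int (True is 1, so 1 + 15 = 16)

int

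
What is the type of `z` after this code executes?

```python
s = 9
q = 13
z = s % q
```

int % int returns int (9 % 13 = 9)

int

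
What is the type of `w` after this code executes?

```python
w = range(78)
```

range() returns a range object

range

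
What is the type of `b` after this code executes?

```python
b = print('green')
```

print() returns None

NoneType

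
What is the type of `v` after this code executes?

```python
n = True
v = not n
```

'not' always returns bool

bool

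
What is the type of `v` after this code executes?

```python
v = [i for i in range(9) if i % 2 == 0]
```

A list comprehension [...] produces a list

list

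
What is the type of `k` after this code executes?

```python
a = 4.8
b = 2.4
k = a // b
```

float // float returns float (floor division preserves float type)

float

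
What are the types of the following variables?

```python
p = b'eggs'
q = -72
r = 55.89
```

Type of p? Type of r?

p is bytes; r is float

bytes, float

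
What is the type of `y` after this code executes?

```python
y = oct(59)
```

oct() returns str representation

str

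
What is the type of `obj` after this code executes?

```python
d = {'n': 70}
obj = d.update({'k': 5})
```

dict.update() returns None

NoneType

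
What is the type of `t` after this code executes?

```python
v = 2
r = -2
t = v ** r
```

int ** negative int returns float

float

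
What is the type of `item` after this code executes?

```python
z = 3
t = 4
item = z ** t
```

int ** positive int returns int (3 ** 4 = 81)

int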